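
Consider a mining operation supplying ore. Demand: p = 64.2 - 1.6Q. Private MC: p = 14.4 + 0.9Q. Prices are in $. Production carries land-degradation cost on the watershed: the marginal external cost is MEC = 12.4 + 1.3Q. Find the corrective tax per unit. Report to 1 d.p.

Social marginal cost = private MC + MEC = 26.8 + 2.2Q.
Set SMC = demand: 26.8 + 2.2Q = 64.2 - 1.6Q → Q* = 9.8421.
The Pigouvian tax equals MEC at Q*: 12.4 + 1.3×9.8421 = 25.1947.

tax = $25.2 per unit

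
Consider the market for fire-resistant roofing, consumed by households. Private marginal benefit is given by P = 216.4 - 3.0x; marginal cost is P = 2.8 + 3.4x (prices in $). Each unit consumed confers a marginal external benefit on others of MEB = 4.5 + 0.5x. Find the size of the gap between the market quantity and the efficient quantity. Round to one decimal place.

Market equilibrium (private): 2.8 + 3.4x = 216.4 - 3.0x → x_m = 33.3750.
Social marginal benefit = demand + MEB = 220.9 - 2.5x.
Set SMB = MC: 220.9 - 2.5x = 2.8 + 3.4x → x* = 36.9661.
Gap = |33.3750 − 36.9661| = 3.5911.

3.6 units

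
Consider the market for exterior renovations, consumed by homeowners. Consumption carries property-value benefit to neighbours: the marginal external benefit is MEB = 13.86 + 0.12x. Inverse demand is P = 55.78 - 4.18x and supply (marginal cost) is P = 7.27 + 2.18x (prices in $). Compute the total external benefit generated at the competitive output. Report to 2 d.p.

Market equilibrium (private): 7.27 + 2.18x = 55.78 - 4.18x → x_m = 7.6274.
Total external benefit = ∫₀^{x_m} (13.86 + 0.12x) dx = 13.86×7.6274 + ½×0.12×7.6274² = 109.2064.

$109.21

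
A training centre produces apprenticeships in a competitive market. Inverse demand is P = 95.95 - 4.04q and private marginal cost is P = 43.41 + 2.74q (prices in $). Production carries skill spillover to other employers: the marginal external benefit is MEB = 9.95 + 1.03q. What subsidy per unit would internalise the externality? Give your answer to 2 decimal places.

subsidy = $21.14 per unit

Social marginal cost = private MC − MEB = 33.46 + 1.71q.
Set SMC = demand: 33.46 + 1.71q = 95.95 - 4.04q → q* = 10.8678.
The Pigouvian subsidy equals MEB at q*: 9.95 + 1.03×10.8678 = 21.1438.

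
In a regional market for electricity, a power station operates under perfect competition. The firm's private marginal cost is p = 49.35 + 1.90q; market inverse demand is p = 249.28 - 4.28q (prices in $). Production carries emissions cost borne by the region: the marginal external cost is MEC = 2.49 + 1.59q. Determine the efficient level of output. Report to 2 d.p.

Social marginal cost = private MC + MEC = 51.84 + 3.49q.
Set SMC = demand: 51.84 + 3.49q = 249.28 - 4.28q → q* = 25.4106.

q* = 25.41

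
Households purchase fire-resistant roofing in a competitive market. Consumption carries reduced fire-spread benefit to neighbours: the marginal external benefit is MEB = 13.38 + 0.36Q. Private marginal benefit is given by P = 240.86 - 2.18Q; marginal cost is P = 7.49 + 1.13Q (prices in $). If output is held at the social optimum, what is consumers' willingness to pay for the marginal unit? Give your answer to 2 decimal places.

P = $58.52

Social marginal benefit = demand + MEB = 254.24 - 1.82Q.
Set SMB = MC: 254.24 - 1.82Q = 7.49 + 1.13Q → Q* = 83.6441.
Consumer price on the demand curve at Q*: 240.86 − 2.18×83.6441 = 58.5159.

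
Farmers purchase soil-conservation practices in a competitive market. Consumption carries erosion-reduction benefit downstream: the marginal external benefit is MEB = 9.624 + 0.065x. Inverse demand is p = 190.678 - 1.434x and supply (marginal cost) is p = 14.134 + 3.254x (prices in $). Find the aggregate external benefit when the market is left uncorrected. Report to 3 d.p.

$408.518

Market equilibrium (private): 14.134 + 3.254x = 190.678 - 1.434x → x_m = 37.6587.
Total external benefit = ∫₀^{x_m} (9.624 + 0.065x) dx = 9.624×37.6587 + ½×0.065×37.6587² = 408.5181.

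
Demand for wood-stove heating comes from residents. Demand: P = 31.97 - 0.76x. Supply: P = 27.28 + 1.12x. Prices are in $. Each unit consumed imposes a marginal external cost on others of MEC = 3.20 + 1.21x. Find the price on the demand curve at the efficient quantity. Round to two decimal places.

Social marginal benefit = demand − MEC = 28.77 - 1.97x.
Set SMB = MC: 28.77 - 1.97x = 27.28 + 1.12x → x* = 0.4822.
Consumer price on the demand curve at x*: 31.97 − 0.76×0.4822 = 31.6035.

P = $31.60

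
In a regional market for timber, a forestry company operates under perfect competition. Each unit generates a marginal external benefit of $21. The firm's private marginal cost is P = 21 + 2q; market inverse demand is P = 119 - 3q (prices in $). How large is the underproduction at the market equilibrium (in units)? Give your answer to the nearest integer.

4 units

Market equilibrium (private): 21 + 2q = 119 - 3q → q_m = 19.6000.
Social marginal cost = private MC − MEB = 0 + 2q.
Set SMC = demand: 0 + 2q = 119 - 3q → q* = 23.8000.
Gap = |19.6000 − 23.8000| = 4.2000.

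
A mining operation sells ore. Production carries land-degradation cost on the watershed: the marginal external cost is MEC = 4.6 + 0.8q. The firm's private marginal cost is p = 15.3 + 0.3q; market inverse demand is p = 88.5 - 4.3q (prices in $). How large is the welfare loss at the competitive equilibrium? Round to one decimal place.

Market equilibrium (private): 15.3 + 0.3q = 88.5 - 4.3q → q_m = 15.9130.
Social marginal cost = private MC + MEC = 19.9 + 1.1q.
Set SMC = demand: 19.9 + 1.1q = 88.5 - 4.3q → q* = 12.7037.
The welfare-loss triangle has base |q_m − q*| and height MEC(q_m) (the vertical gap between SMC and demand is zero at q* and MEC at q_m).
DWL = ½ × 3.2093 × 17.3304 = 27.8092.

DWL = $27.8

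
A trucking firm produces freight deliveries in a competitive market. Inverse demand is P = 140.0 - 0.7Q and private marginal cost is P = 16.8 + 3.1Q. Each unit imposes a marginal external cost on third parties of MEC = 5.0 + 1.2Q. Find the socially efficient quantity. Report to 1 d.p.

Q* = 23.6

Social marginal cost = private MC + MEC = 21.8 + 4.3Q.
Set SMC = demand: 21.8 + 4.3Q = 140.0 - 0.7Q → Q* = 23.6400.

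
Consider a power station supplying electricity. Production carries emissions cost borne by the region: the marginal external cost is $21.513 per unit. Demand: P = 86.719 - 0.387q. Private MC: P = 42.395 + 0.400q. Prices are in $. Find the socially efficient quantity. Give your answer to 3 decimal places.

q* = 28.985

Social marginal cost = private MC + MEC = 63.908 + 0.400q.
Set SMC = demand: 63.908 + 0.400q = 86.719 - 0.387q → q* = 28.9848.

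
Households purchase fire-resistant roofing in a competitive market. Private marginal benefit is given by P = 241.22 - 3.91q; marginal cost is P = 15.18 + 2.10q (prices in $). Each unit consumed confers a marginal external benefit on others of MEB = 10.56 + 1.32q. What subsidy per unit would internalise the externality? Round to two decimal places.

Social marginal benefit = demand + MEB = 251.78 - 2.59q.
Set SMB = MC: 251.78 - 2.59q = 15.18 + 2.10q → q* = 50.4478.
The Pigouvian subsidy equals MEB at q*: 10.56 + 1.32×50.4478 = 77.1511.

subsidy = $77.15 per unit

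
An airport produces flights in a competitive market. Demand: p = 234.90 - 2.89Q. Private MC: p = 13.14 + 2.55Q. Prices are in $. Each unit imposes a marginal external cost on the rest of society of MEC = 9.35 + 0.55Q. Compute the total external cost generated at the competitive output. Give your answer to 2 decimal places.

Market equilibrium (private): 13.14 + 2.55Q = 234.90 - 2.89Q → Q_m = 40.7647.
Total external cost = ∫₀^{Q_m} (9.35 + 0.55Q) dQ = 9.35×40.7647 + ½×0.55×40.7647² = 838.1342.

$838.13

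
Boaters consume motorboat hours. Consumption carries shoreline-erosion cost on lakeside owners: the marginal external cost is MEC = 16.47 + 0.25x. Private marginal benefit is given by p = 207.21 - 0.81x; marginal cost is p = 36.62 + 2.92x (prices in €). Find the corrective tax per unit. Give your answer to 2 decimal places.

Social marginal benefit = demand − MEC = 190.74 - 1.06x.
Set SMB = MC: 190.74 - 1.06x = 36.62 + 2.92x → x* = 38.7236.
The Pigouvian tax equals MEC at x*: 16.47 + 0.25×38.7236 = 26.1509.

tax = €26.15 per unit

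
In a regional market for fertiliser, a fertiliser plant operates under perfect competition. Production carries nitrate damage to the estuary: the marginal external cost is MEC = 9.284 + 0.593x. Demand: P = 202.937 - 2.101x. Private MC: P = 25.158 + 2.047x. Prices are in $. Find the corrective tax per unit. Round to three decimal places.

tax = $30.359 per unit

Social marginal cost = private MC + MEC = 34.442 + 2.640x.
Set SMC = demand: 34.442 + 2.640x = 202.937 - 2.101x → x* = 35.5400.
The Pigouvian tax equals MEC at x*: 9.284 + 0.593×35.5400 = 30.3592.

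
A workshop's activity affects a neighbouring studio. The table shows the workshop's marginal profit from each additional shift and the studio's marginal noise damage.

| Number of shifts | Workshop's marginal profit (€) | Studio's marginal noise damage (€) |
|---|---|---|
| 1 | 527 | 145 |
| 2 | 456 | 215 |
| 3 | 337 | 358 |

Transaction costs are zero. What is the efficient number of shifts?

2

Bargaining reaches the level where marginal profit last exceeds marginal noise damage.
That holds through level 2 (456 ≥ 215) but not at 3 (337 < 358).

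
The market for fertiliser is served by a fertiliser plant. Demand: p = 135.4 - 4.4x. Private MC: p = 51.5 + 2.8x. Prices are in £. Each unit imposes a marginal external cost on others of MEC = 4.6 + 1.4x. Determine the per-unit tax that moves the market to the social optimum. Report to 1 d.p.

Social marginal cost = private MC + MEC = 56.1 + 4.2x.
Set SMC = demand: 56.1 + 4.2x = 135.4 - 4.4x → x* = 9.2209.
The Pigouvian tax equals MEC at x*: 4.6 + 1.4×9.2209 = 17.5093.

tax = £17.5 per unit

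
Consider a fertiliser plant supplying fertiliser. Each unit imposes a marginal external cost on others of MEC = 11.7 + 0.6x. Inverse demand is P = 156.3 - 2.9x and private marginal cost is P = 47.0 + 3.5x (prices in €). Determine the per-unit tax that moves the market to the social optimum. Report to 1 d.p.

tax = €20.1 per unit

Social marginal cost = private MC + MEC = 58.7 + 4.1x.
Set SMC = demand: 58.7 + 4.1x = 156.3 - 2.9x → x* = 13.9429.
The Pigouvian tax equals MEC at x*: 11.7 + 0.6×13.9429 = 20.0657.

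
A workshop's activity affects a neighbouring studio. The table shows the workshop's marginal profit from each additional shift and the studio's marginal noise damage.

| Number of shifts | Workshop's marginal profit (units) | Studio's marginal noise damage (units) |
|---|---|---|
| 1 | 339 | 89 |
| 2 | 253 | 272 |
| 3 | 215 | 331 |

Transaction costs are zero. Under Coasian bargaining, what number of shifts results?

1

Bargaining reaches the level where marginal profit last exceeds marginal noise damage.
That holds through level 1 (339 ≥ 89) but not at 2 (253 < 272).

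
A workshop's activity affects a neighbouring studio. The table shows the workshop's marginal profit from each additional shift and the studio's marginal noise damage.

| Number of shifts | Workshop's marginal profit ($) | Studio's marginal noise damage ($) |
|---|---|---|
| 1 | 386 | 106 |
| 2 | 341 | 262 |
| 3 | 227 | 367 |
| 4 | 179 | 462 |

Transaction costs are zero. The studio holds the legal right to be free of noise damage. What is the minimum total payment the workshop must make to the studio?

Efficient level: marginal profit ≥ marginal noise damage through level 2, so k* = 2.
With the studio holding the right, the workshop must at least compensate total damage at k*: 106 + 262 = 368.

$368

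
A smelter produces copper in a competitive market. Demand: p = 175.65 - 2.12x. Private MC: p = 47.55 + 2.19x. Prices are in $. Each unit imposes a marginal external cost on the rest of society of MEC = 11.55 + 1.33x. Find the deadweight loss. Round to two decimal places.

Market equilibrium (private): 47.55 + 2.19x = 175.65 - 2.12x → x_m = 29.7216.
Social marginal cost = private MC + MEC = 59.10 + 3.52x.
Set SMC = demand: 59.10 + 3.52x = 175.65 - 2.12x → x* = 20.6649.
Between x* and x_m the wedge SMC − demand runs linearly from 0 to MEC(x_m), so the loss is a triangle.
DWL = ½ × 9.0567 × 51.0797 = 231.3068.

DWL = $231.31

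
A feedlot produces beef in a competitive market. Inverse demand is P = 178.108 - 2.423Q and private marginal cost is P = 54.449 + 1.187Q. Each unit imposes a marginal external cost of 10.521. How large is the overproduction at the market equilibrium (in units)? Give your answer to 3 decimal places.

Market equilibrium (private): 54.449 + 1.187Q = 178.108 - 2.423Q → Q_m = 34.2546.
Social marginal cost = private MC + MEC = 64.970 + 1.187Q.
Set SMC = demand: 64.970 + 1.187Q = 178.108 - 2.423Q → Q* = 31.3402.
Gap = |34.2546 − 31.3402| = 2.9144.

2.914 units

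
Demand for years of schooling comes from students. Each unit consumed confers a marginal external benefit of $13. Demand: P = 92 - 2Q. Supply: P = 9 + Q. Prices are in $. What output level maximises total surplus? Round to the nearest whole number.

Social marginal benefit = demand + MEB = 105 - 2Q.
Set SMB = MC: 105 - 2Q = 9 + Q → Q* = 32.0000.

Q* = 32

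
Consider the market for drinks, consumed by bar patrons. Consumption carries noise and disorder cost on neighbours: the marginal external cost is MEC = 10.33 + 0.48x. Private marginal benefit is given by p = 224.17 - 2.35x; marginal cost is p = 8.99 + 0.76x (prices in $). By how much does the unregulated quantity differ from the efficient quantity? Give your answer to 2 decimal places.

Market equilibrium (private): 8.99 + 0.76x = 224.17 - 2.35x → x_m = 69.1897.
Social marginal benefit = demand − MEC = 213.84 - 2.83x.
Set SMB = MC: 213.84 - 2.83x = 8.99 + 0.76x → x* = 57.0613.
Gap = |69.1897 − 57.0613| = 12.1284.

12.13 units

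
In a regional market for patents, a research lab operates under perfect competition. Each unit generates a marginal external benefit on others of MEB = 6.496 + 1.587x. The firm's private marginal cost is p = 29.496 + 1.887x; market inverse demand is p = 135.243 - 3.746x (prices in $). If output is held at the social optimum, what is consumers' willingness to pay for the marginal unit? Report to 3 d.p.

P = $31.323

Social marginal cost = private MC − MEB = 23.000 + 0.300x.
Set SMC = demand: 23.000 + 0.300x = 135.243 - 3.746x → x* = 27.7417.
Consumer price on the demand curve at x*: 135.243 − 3.746×27.7417 = 31.3226.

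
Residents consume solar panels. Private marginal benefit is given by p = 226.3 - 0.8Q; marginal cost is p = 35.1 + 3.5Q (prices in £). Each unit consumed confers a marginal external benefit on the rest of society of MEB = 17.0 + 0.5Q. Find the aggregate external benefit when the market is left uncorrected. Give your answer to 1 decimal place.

Market equilibrium (private): 35.1 + 3.5Q = 226.3 - 0.8Q → Q_m = 44.4651.
Total external benefit = ∫₀^{Q_m} (17.0 + 0.5Q) dQ = 17.0×44.4651 + ½×0.5×44.4651² = 1250.1930.

£1250.2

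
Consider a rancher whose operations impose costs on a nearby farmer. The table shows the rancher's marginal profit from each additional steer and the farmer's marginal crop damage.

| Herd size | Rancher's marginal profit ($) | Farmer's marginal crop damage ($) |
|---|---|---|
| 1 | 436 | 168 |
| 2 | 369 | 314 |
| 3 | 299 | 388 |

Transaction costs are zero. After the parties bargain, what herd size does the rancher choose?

Bargaining reaches the level where marginal profit last exceeds marginal crop damage.
That holds through level 2 (369 ≥ 314) but not at 3 (299 < 388).

2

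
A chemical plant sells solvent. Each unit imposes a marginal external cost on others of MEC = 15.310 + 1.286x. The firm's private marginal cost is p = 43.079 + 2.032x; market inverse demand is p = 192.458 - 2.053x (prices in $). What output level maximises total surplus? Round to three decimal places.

Social marginal cost = private MC + MEC = 58.389 + 3.318x.
Set SMC = demand: 58.389 + 3.318x = 192.458 - 2.053x → x* = 24.9616.

x* = 24.962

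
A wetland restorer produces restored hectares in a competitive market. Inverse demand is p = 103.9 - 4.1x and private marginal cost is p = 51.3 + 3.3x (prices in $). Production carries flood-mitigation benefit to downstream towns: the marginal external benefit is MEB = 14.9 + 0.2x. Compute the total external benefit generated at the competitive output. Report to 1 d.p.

Market equilibrium (private): 51.3 + 3.3x = 103.9 - 4.1x → x_m = 7.1081.
Total external benefit = ∫₀^{x_m} (14.9 + 0.2x) dx = 14.9×7.1081 + ½×0.2×7.1081² = 110.9632.

$111.0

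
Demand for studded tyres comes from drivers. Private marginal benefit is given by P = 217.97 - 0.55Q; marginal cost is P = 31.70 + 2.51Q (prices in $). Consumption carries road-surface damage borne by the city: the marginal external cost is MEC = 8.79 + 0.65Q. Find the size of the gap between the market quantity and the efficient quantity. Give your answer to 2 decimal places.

13.03 units

Market equilibrium (private): 31.70 + 2.51Q = 217.97 - 0.55Q → Q_m = 60.8725.
Social marginal benefit = demand − MEC = 209.18 - 1.20Q.
Set SMB = MC: 209.18 - 1.20Q = 31.70 + 2.51Q → Q* = 47.8383.
Gap = |60.8725 − 47.8383| = 13.0342.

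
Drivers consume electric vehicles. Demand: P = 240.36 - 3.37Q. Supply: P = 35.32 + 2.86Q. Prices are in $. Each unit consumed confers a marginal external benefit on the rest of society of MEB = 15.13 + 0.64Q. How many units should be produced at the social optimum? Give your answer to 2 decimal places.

Q* = 39.39

Social marginal benefit = demand + MEB = 255.49 - 2.73Q.
Set SMB = MC: 255.49 - 2.73Q = 35.32 + 2.86Q → Q* = 39.3864.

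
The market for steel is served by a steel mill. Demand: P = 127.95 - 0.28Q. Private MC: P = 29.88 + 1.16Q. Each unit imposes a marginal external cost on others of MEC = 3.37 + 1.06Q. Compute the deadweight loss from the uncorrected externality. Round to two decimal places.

Market equilibrium (private): 29.88 + 1.16Q = 127.95 - 0.28Q → Q_m = 68.1042.
Social marginal cost = private MC + MEC = 33.25 + 2.22Q.
Set SMC = demand: 33.25 + 2.22Q = 127.95 - 0.28Q → Q* = 37.8800.
The loss is the area between SMC and demand from Q* to Q_m; with linear curves that's a triangle of height MEC(Q_m).
DWL = ½ × 30.2242 × 75.5604 = 1141.8763.

DWL = 1141.88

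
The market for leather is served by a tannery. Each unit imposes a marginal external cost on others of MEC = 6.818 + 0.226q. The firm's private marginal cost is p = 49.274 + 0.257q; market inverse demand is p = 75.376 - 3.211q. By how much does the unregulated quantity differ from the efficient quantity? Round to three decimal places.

Market equilibrium (private): 49.274 + 0.257q = 75.376 - 3.211q → q_m = 7.5265.
Social marginal cost = private MC + MEC = 56.092 + 0.483q.
Set SMC = demand: 56.092 + 0.483q = 75.376 - 3.211q → q* = 5.2204.
Gap = |7.5265 − 5.2204| = 2.3061.

2.306 units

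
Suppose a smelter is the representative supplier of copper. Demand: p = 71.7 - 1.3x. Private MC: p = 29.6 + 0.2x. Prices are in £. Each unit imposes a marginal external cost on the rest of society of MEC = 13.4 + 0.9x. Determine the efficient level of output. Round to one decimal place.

x* = 12.0

Social marginal cost = private MC + MEC = 43.0 + 1.1x.
Set SMC = demand: 43.0 + 1.1x = 71.7 - 1.3x → x* = 11.9583.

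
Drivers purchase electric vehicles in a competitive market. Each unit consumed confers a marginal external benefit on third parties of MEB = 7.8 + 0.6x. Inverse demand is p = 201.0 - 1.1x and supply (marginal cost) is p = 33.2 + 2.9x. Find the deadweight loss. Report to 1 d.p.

Market equilibrium (private): 33.2 + 2.9x = 201.0 - 1.1x → x_m = 41.9500.
Social marginal benefit = demand + MEB = 208.8 - 0.5x.
Set SMB = MC: 208.8 - 0.5x = 33.2 + 2.9x → x* = 51.6471.
The loss is the area between SMB and MC from x* to x_m; with linear curves that's a triangle of height MEB(x_m).
DWL = ½ × 9.6971 × 32.9700 = 159.8567.

DWL = 159.9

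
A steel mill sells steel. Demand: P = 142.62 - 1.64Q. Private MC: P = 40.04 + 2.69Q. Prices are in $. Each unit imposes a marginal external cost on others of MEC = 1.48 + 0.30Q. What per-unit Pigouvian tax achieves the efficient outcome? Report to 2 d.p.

Social marginal cost = private MC + MEC = 41.52 + 2.99Q.
Set SMC = demand: 41.52 + 2.99Q = 142.62 - 1.64Q → Q* = 21.8359.
The Pigouvian tax equals MEC at Q*: 1.48 + 0.30×21.8359 = 8.0308.

tax = $8.03 per unit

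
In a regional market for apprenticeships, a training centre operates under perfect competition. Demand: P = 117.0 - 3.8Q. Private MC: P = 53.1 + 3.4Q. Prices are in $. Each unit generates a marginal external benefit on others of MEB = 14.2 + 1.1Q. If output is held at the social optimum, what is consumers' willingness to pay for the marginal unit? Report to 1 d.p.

Social marginal cost = private MC − MEB = 38.9 + 2.3Q.
Set SMC = demand: 38.9 + 2.3Q = 117.0 - 3.8Q → Q* = 12.8033.
Consumer price on the demand curve at Q*: 117.0 − 3.8×12.8033 = 68.3475.

P = $68.3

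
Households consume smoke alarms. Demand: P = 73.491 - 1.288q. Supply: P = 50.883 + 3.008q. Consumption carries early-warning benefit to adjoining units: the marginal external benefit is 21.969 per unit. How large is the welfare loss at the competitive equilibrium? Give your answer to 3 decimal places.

Market equilibrium (private): 50.883 + 3.008q = 73.491 - 1.288q → q_m = 5.2626.
Social marginal benefit = demand + MEB = 95.460 - 1.288q.
Set SMB = MC: 95.460 - 1.288q = 50.883 + 3.008q → q* = 10.3764.
Between q* and q_m the wedge SMB − MC runs linearly from 0 to MEB(q_m), so the loss is a triangle.
DWL = ½ × 5.1138 × 21.9690 = 56.1725.

DWL = 56.173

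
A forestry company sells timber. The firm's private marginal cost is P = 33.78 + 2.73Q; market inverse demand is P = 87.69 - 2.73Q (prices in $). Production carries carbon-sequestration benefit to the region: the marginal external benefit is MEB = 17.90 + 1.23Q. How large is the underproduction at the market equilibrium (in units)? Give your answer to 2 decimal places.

7.10 units

Market equilibrium (private): 33.78 + 2.73Q = 87.69 - 2.73Q → Q_m = 9.8736.
Social marginal cost = private MC − MEB = 15.88 + 1.50Q.
Set SMC = demand: 15.88 + 1.50Q = 87.69 - 2.73Q → Q* = 16.9764.
Gap = |9.8736 − 16.9764| = 7.1028.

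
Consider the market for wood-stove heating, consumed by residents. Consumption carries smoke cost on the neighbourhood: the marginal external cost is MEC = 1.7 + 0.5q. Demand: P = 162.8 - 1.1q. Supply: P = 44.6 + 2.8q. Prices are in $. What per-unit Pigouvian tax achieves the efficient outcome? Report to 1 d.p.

Social marginal benefit = demand − MEC = 161.1 - 1.6q.
Set SMB = MC: 161.1 - 1.6q = 44.6 + 2.8q → q* = 26.4773.
The Pigouvian tax equals MEC at q*: 1.7 + 0.5×26.4773 = 14.9387.

tax = $14.9 per unit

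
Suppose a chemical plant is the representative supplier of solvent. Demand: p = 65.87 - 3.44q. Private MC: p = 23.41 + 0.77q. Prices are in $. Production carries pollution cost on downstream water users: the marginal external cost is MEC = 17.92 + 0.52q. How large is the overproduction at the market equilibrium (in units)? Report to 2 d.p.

Market equilibrium (private): 23.41 + 0.77q = 65.87 - 3.44q → q_m = 10.0855.
Social marginal cost = private MC + MEC = 41.33 + 1.29q.
Set SMC = demand: 41.33 + 1.29q = 65.87 - 3.44q → q* = 5.1882.
Gap = |10.0855 − 5.1882| = 4.8973.

4.90 units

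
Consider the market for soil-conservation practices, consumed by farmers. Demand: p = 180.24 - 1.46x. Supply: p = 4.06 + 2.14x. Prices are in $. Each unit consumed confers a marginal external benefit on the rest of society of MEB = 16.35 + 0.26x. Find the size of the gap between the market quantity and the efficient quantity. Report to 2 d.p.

8.70 units

Market equilibrium (private): 4.06 + 2.14x = 180.24 - 1.46x → x_m = 48.9389.
Social marginal benefit = demand + MEB = 196.59 - 1.20x.
Set SMB = MC: 196.59 - 1.20x = 4.06 + 2.14x → x* = 57.6437.
Gap = |48.9389 − 57.6437| = 8.7048.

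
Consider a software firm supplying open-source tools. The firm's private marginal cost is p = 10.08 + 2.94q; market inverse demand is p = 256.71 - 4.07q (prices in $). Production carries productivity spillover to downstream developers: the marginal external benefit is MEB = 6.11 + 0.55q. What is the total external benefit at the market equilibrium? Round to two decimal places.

Market equilibrium (private): 10.08 + 2.94q = 256.71 - 4.07q → q_m = 35.1826.
Total external benefit = ∫₀^{q_m} (6.11 + 0.55q) dq = 6.11×35.1826 + ½×0.55×35.1826² = 555.3649.

$555.36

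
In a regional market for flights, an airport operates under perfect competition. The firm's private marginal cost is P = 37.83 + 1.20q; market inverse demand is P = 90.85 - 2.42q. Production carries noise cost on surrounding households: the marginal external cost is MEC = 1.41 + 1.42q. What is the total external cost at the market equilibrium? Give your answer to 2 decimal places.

Market equilibrium (private): 37.83 + 1.20q = 90.85 - 2.42q → q_m = 14.6464.
Total external cost = ∫₀^{q_m} (1.41 + 1.42q) dq = 1.41×14.6464 + ½×1.42×14.6464² = 172.9585.

172.96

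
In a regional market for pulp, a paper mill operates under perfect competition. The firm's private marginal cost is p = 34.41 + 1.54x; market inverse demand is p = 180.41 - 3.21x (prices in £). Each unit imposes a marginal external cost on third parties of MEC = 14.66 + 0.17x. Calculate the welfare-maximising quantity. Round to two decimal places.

Social marginal cost = private MC + MEC = 49.07 + 1.71x.
Set SMC = demand: 49.07 + 1.71x = 180.41 - 3.21x → x* = 26.6951.

x* = 26.70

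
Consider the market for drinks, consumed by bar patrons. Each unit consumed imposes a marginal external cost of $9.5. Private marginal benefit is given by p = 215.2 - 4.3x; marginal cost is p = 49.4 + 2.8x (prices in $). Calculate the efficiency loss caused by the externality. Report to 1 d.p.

Market equilibrium (private): 49.4 + 2.8x = 215.2 - 4.3x → x_m = 23.3521.
Social marginal benefit = demand − MEC = 205.7 - 4.3x.
Set SMB = MC: 205.7 - 4.3x = 49.4 + 2.8x → x* = 22.0141.
Between x* and x_m the wedge MC − SMB runs linearly from 0 to MEC(x_m), so the loss is a triangle.
DWL = ½ × 1.3380 × 9.5000 = 6.3555.

DWL = $6.4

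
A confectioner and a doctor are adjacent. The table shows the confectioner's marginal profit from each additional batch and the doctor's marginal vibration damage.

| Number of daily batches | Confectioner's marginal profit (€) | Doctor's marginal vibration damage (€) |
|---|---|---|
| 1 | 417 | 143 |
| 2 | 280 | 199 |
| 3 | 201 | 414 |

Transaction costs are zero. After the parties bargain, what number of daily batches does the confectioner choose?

2

Bargaining reaches the level where marginal profit last exceeds marginal vibration damage.
That holds through level 2 (280 ≥ 199) but not at 3 (201 < 414).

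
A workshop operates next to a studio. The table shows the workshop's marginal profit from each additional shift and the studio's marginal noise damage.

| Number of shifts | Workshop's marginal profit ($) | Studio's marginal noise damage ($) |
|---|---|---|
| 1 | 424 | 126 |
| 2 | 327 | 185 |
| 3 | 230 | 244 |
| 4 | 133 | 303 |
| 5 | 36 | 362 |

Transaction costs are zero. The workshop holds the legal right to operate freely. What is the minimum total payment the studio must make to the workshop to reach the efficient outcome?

Left alone the workshop would choose level 5 (marginal profit stays positive).
Efficient level: k* = 2 (marginal profit ≥ marginal noise damage through 2).
The studio must at least cover the workshop's forgone profit from cutting 5→2: 230 + 133 + 36 = 399.

$399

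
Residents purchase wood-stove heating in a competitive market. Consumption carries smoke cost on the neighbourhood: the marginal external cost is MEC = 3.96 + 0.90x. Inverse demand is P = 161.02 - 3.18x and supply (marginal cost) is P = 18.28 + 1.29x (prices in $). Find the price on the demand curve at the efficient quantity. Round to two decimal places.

Social marginal benefit = demand − MEC = 157.06 - 4.08x.
Set SMB = MC: 157.06 - 4.08x = 18.28 + 1.29x → x* = 25.8436.
Consumer price on the demand curve at x*: 161.02 − 3.18×25.8436 = 78.8374.

P = $78.84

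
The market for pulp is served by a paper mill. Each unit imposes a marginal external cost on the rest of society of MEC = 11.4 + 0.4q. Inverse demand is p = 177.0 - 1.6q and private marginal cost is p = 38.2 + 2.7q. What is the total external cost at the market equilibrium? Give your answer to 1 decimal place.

576.4

Market equilibrium (private): 38.2 + 2.7q = 177.0 - 1.6q → q_m = 32.2791.
Total external cost = ∫₀^{q_m} (11.4 + 0.4q) dq = 11.4×32.2791 + ½×0.4×32.2791² = 576.3698.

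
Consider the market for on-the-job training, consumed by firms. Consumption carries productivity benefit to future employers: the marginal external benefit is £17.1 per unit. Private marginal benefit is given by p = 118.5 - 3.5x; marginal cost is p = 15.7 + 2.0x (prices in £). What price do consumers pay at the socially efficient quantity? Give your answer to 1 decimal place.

Social marginal benefit = demand + MEB = 135.6 - 3.5x.
Set SMB = MC: 135.6 - 3.5x = 15.7 + 2.0x → x* = 21.8000.
Consumer price on the demand curve at x*: 118.5 − 3.5×21.8000 = 42.2000.

P = £42.2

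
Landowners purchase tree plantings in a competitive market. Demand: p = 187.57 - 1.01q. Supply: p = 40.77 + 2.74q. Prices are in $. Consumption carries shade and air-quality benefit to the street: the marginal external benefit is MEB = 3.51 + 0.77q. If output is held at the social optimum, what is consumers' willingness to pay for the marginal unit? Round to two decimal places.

P = $136.63

Social marginal benefit = demand + MEB = 191.08 - 0.24q.
Set SMB = MC: 191.08 - 0.24q = 40.77 + 2.74q → q* = 50.4396.
Consumer price on the demand curve at q*: 187.57 − 1.01×50.4396 = 136.6260.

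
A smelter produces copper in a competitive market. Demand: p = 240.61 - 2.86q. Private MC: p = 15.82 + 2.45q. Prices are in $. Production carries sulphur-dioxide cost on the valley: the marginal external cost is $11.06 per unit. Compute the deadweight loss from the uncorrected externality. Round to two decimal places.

DWL = $11.52

Market equilibrium (private): 15.82 + 2.45q = 240.61 - 2.86q → q_m = 42.3333.
Social marginal cost = private MC + MEC = 26.88 + 2.45q.
Set SMC = demand: 26.88 + 2.45q = 240.61 - 2.86q → q* = 40.2505.
The loss is the area between SMC and demand from q* to q_m; with linear curves that's a triangle of height MEC(q_m).
DWL = ½ × 2.0828 × 11.0600 = 11.5179.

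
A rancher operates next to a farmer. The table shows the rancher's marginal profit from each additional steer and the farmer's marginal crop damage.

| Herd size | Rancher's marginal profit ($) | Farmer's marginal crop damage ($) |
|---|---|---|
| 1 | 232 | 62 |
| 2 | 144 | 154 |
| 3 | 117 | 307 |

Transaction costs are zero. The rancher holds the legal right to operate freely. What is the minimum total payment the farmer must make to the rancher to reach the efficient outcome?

Left alone the rancher would choose level 3 (marginal profit stays positive).
Efficient level: k* = 1 (marginal profit ≥ marginal crop damage through 1).
The farmer must at least cover the rancher's forgone profit from cutting 3→1: 144 + 117 = 261.

$261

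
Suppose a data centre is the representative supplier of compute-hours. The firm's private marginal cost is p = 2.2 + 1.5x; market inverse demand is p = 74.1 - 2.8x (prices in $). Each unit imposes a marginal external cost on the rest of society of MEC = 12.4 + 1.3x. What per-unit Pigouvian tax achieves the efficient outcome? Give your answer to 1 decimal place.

Social marginal cost = private MC + MEC = 14.6 + 2.8x.
Set SMC = demand: 14.6 + 2.8x = 74.1 - 2.8x → x* = 10.6250.
The Pigouvian tax equals MEC at x*: 12.4 + 1.3×10.6250 = 26.2125.

tax = $26.2 per unit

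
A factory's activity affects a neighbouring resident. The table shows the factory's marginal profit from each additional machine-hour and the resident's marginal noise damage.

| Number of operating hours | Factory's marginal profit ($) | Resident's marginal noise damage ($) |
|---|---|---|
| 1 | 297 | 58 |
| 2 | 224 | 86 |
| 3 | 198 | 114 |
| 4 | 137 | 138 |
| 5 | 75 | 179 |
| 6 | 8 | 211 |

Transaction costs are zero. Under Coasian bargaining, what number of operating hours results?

3

Bargaining reaches the level where marginal profit last exceeds marginal noise damage.
That holds through level 3 (198 ≥ 114) but not at 4 (137 < 138).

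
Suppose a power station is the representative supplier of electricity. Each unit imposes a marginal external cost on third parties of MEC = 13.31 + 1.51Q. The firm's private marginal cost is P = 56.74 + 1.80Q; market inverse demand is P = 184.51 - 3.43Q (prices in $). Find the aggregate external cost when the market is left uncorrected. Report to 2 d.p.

$775.78

Market equilibrium (private): 56.74 + 1.80Q = 184.51 - 3.43Q → Q_m = 24.4302.
Total external cost = ∫₀^{Q_m} (13.31 + 1.51Q) dQ = 13.31×24.4302 + ½×1.51×24.4302² = 775.7761.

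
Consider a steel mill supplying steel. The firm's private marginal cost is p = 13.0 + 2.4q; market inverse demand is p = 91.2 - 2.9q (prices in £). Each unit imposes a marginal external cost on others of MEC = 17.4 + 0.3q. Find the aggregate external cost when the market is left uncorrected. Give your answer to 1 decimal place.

Market equilibrium (private): 13.0 + 2.4q = 91.2 - 2.9q → q_m = 14.7547.
Total external cost = ∫₀^{q_m} (17.4 + 0.3q) dq = 17.4×14.7547 + ½×0.3×14.7547² = 289.3870.

£289.4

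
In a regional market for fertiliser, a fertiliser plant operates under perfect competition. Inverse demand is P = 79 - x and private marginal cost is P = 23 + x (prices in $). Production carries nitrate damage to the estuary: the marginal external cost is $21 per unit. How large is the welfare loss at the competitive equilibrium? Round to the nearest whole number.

DWL = $110

Market equilibrium (private): 23 + x = 79 - x → x_m = 28.0000.
Social marginal cost = private MC + MEC = 44 + x.
Set SMC = demand: 44 + x = 79 - x → x* = 17.5000.
Height of the DWL triangle at x_m is SMC(x_m) − demand(x_m) = MEC(x_m) = 21.0000.
DWL = ½ × 10.5000 × 21.0000 = 110.2500.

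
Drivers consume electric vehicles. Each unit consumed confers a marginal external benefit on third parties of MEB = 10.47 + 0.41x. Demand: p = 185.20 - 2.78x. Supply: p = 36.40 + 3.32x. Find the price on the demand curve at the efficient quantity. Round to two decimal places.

Social marginal benefit = demand + MEB = 195.67 - 2.37x.
Set SMB = MC: 195.67 - 2.37x = 36.40 + 3.32x → x* = 27.9912.
Consumer price on the demand curve at x*: 185.20 − 2.78×27.9912 = 107.3845.

P = 107.38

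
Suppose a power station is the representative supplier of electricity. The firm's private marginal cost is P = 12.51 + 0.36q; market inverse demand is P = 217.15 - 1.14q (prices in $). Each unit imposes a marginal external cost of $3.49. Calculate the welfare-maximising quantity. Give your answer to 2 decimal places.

q* = 134.10

Social marginal cost = private MC + MEC = 16.00 + 0.36q.
Set SMC = demand: 16.00 + 0.36q = 217.15 - 1.14q → q* = 134.1000.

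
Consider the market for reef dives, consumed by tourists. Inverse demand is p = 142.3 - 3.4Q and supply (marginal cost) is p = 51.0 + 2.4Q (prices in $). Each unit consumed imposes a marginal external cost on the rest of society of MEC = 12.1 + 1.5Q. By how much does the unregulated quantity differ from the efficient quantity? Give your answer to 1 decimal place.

4.9 units

Market equilibrium (private): 51.0 + 2.4Q = 142.3 - 3.4Q → Q_m = 15.7414.
Social marginal benefit = demand − MEC = 130.2 - 4.9Q.
Set SMB = MC: 130.2 - 4.9Q = 51.0 + 2.4Q → Q* = 10.8493.
Gap = |15.7414 − 10.8493| = 4.8921.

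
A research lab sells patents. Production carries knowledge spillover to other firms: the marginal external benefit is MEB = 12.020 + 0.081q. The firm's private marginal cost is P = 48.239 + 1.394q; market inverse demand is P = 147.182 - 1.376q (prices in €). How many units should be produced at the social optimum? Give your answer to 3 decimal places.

Social marginal cost = private MC − MEB = 36.219 + 1.313q.
Set SMC = demand: 36.219 + 1.313q = 147.182 - 1.376q → q* = 41.2655.

q* = 41.266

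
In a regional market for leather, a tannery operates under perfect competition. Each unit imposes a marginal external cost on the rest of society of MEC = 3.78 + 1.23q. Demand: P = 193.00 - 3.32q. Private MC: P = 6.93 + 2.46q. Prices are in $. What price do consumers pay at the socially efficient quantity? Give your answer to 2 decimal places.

Social marginal cost = private MC + MEC = 10.71 + 3.69q.
Set SMC = demand: 10.71 + 3.69q = 193.00 - 3.32q → q* = 26.0043.
Consumer price on the demand curve at q*: 193.00 − 3.32×26.0043 = 106.6657.

P = $106.67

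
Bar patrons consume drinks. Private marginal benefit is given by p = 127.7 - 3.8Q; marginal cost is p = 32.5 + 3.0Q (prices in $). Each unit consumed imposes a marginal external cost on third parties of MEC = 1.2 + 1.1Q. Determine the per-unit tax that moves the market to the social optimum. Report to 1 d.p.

tax = $14.3 per unit

Social marginal benefit = demand − MEC = 126.5 - 4.9Q.
Set SMB = MC: 126.5 - 4.9Q = 32.5 + 3.0Q → Q* = 11.8987.
The Pigouvian tax equals MEC at Q*: 1.2 + 1.1×11.8987 = 14.2886.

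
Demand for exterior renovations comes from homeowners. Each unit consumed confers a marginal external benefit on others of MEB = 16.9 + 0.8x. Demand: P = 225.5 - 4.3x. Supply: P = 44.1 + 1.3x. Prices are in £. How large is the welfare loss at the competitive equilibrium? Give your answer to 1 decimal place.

Market equilibrium (private): 44.1 + 1.3x = 225.5 - 4.3x → x_m = 32.3929.
Social marginal benefit = demand + MEB = 242.4 - 3.5x.
Set SMB = MC: 242.4 - 3.5x = 44.1 + 1.3x → x* = 41.3125.
Between x* and x_m the wedge SMB − MC runs linearly from 0 to MEB(x_m), so the loss is a triangle.
DWL = ½ × 8.9196 × 42.8143 = 190.9432.

DWL = £190.9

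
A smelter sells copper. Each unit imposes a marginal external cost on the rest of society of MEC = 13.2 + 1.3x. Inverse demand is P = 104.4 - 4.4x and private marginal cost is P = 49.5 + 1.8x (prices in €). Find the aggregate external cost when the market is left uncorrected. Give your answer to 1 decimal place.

Market equilibrium (private): 49.5 + 1.8x = 104.4 - 4.4x → x_m = 8.8548.
Total external cost = ∫₀^{x_m} (13.2 + 1.3x) dx = 13.2×8.8548 + ½×1.3×8.8548² = 167.8482.

€167.8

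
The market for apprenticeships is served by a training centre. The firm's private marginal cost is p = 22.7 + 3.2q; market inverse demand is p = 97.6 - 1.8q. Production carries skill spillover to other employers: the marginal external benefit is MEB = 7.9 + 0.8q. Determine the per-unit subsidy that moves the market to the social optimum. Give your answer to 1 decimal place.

subsidy = 23.7 per unit

Social marginal cost = private MC − MEB = 14.8 + 2.4q.
Set SMC = demand: 14.8 + 2.4q = 97.6 - 1.8q → q* = 19.7143.
The Pigouvian subsidy equals MEB at q*: 7.9 + 0.8×19.7143 = 23.6714.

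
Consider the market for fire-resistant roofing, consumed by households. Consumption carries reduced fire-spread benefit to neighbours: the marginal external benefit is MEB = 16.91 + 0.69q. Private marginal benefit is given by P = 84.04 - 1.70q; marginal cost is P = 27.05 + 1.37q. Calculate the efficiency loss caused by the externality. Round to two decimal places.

Market equilibrium (private): 27.05 + 1.37q = 84.04 - 1.70q → q_m = 18.5635.
Social marginal benefit = demand + MEB = 100.95 - 1.01q.
Set SMB = MC: 100.95 - 1.01q = 27.05 + 1.37q → q* = 31.0504.
Between q* and q_m the wedge SMB − MC runs linearly from 0 to MEB(q_m), so the loss is a triangle.
DWL = ½ × 12.4869 × 29.7188 = 185.5478.

DWL = 185.55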